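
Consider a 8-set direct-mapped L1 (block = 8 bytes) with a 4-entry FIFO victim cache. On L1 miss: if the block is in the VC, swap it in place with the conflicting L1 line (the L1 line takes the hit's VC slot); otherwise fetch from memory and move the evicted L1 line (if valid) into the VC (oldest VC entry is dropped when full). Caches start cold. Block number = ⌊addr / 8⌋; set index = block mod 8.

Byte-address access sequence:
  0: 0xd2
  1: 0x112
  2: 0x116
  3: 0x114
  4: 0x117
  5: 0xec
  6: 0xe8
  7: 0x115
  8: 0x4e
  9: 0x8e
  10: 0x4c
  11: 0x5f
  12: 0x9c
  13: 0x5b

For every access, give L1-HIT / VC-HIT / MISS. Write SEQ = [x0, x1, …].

SEQ = [MISS, MISS, L1-HIT, L1-HIT, L1-HIT, MISS, L1-HIT, L1-HIT, MISS, MISS, VC-HIT, MISS, MISS, VC-HIT]

#0 0xd2→b26/s2 MISS; vc=[]
#1 0x112→b34/s2 MISS; vc=[26]
#2 0x116→b34/s2 L1-HIT; vc=[26]
#3 0x114→b34/s2 L1-HIT; vc=[26]
#4 0x117→b34/s2 L1-HIT; vc=[26]
#5 0xec→b29/s5 MISS; vc=[26]
#6 0xe8→b29/s5 L1-HIT; vc=[26]
#7 0x115→b34/s2 L1-HIT; vc=[26]
#8 0x4e→b9/s1 MISS; vc=[26]
#9 0x8e→b17/s1 MISS; vc=[26,9]
#10 0x4c→b9/s1 VC-HIT; vc=[26,17]
#11 0x5f→b11/s3 MISS; vc=[26,17]
#12 0x9c→b19/s3 MISS; vc=[26,17,11]
#13 0x5b→b11/s3 VC-HIT; vc=[26,17,19]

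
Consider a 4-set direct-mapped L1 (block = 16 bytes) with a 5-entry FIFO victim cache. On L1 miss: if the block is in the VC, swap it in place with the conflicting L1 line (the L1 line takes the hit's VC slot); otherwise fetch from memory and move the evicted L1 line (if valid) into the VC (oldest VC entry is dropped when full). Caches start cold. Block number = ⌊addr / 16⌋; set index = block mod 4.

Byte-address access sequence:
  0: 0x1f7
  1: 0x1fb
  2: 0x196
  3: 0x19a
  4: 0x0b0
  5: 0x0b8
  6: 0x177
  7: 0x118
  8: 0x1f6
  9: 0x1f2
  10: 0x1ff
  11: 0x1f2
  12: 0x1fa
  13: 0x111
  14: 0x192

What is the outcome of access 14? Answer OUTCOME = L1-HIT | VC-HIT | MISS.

  [0] addr=0x1f7 blk=31 s=3: MISS | VC []
  [1] addr=0x1fb blk=31 s=3: L1-HIT | VC []
  [2] addr=0x196 blk=25 s=1: MISS | VC []
  [3] addr=0x19a blk=25 s=1: L1-HIT | VC []
  [4] addr=0xb0 blk=11 s=3: MISS | VC [31]
  [5] addr=0xb8 blk=11 s=3: L1-HIT | VC [31]
  [6] addr=0x177 blk=23 s=3: MISS | VC [31, 11]
  [7] addr=0x118 blk=17 s=1: MISS | VC [31, 11, 25]
  [8] addr=0x1f6 blk=31 s=3: VC-HIT | VC [23, 11, 25]
  [9] addr=0x1f2 blk=31 s=3: L1-HIT | VC [23, 11, 25]
  [10] addr=0x1ff blk=31 s=3: L1-HIT | VC [23, 11, 25]
  [11] addr=0x1f2 blk=31 s=3: L1-HIT | VC [23, 11, 25]
  [12] addr=0x1fa blk=31 s=3: L1-HIT | VC [23, 11, 25]
  [13] addr=0x111 blk=17 s=1: L1-HIT | VC [23, 11, 25]
  [14] addr=0x192 blk=25 s=1: VC-HIT | VC [23, 11, 17]

OUTCOME = VC-HIT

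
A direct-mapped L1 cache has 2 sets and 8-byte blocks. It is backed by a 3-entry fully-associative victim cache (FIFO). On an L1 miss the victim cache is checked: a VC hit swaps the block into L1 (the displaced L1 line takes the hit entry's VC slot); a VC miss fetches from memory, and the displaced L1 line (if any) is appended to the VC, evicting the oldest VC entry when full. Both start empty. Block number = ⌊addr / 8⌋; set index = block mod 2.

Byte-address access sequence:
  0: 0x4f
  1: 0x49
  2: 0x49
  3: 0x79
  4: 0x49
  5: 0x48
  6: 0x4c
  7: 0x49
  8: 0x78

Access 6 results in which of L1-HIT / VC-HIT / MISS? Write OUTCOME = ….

#0 0x4f→b9/s1 MISS; vc=[]
#1 0x49→b9/s1 L1-HIT; vc=[]
#2 0x49→b9/s1 L1-HIT; vc=[]
#3 0x79→b15/s1 MISS; vc=[9]
#4 0x49→b9/s1 VC-HIT; vc=[15]
#5 0x48→b9/s1 L1-HIT; vc=[15]
#6 0x4c→b9/s1 L1-HIT; vc=[15]
#7 0x49→b9/s1 L1-HIT; vc=[15]
#8 0x78→b15/s1 VC-HIT; vc=[9]

OUTCOME = L1-HIT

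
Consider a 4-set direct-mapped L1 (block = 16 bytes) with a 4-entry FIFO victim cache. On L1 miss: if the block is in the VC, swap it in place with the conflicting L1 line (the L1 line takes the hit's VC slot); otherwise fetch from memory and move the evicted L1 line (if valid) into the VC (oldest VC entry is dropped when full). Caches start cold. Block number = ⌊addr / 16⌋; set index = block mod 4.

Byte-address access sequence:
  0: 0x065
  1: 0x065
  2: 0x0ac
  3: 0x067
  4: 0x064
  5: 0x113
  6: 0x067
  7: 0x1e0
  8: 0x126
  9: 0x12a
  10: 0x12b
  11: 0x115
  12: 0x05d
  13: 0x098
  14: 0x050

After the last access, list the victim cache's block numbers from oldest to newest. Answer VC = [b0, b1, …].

VC = [6, 30, 17, 9]

  [0] addr=0x65 blk=6 s=2: MISS | VC []
  [1] addr=0x65 blk=6 s=2: L1-HIT | VC []
  [2] addr=0xac blk=10 s=2: MISS | VC [6]
  [3] addr=0x67 blk=6 s=2: VC-HIT | VC [10]
  [4] addr=0x64 blk=6 s=2: L1-HIT | VC [10]
  [5] addr=0x113 blk=17 s=1: MISS | VC [10]
  [6] addr=0x67 blk=6 s=2: L1-HIT | VC [10]
  [7] addr=0x1e0 blk=30 s=2: MISS | VC [10, 6]
  [8] addr=0x126 blk=18 s=2: MISS | VC [10, 6, 30]
  [9] addr=0x12a blk=18 s=2: L1-HIT | VC [10, 6, 30]
  [10] addr=0x12b blk=18 s=2: L1-HIT | VC [10, 6, 30]
  [11] addr=0x115 blk=17 s=1: L1-HIT | VC [10, 6, 30]
  [12] addr=0x5d blk=5 s=1: MISS | VC [10, 6, 30, 17]
  [13] addr=0x98 blk=9 s=1: MISS | VC [6, 30, 17, 5]
  [14] addr=0x50 blk=5 s=1: VC-HIT | VC [6, 30, 17, 9]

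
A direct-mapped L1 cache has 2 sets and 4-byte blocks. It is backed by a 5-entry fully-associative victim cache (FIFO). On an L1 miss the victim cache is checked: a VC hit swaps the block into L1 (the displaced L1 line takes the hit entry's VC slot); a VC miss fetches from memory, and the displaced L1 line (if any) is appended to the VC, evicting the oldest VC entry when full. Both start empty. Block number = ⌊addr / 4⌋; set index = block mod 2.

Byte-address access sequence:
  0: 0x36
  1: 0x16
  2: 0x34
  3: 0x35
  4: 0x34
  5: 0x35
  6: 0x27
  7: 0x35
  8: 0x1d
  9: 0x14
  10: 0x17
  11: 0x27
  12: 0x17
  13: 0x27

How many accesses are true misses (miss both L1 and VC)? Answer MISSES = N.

MISSES = 4

0: 0x36 (blk 13, set 1) → MISS  vc=[]
1: 0x16 (blk 5, set 1) → MISS  vc=[13]
2: 0x34 (blk 13, set 1) → VC-HIT  vc=[5]
3: 0x35 (blk 13, set 1) → L1-HIT  vc=[5]
4: 0x34 (blk 13, set 1) → L1-HIT  vc=[5]
5: 0x35 (blk 13, set 1) → L1-HIT  vc=[5]
6: 0x27 (blk 9, set 1) → MISS  vc=[5, 13]
7: 0x35 (blk 13, set 1) → VC-HIT  vc=[5, 9]
8: 0x1d (blk 7, set 1) → MISS  vc=[5, 9, 13]
9: 0x14 (blk 5, set 1) → VC-HIT  vc=[7, 9, 13]
10: 0x17 (blk 5, set 1) → L1-HIT  vc=[7, 9, 13]
11: 0x27 (blk 9, set 1) → VC-HIT  vc=[7, 5, 13]
12: 0x17 (blk 5, set 1) → VC-HIT  vc=[7, 9, 13]
13: 0x27 (blk 9, set 1) → VC-HIT  vc=[7, 5, 13]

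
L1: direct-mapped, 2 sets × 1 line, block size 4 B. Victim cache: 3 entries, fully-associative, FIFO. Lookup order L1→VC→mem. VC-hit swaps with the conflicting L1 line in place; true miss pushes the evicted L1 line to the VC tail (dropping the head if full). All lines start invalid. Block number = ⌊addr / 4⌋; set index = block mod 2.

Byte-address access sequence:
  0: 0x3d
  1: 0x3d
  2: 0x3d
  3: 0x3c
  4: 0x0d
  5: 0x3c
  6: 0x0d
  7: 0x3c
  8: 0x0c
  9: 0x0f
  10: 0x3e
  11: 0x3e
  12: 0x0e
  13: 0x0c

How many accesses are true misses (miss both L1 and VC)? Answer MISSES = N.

MISSES = 2

0: 0x3d (blk 15, set 1) → MISS  vc=[]
1: 0x3d (blk 15, set 1) → L1-HIT  vc=[]
2: 0x3d (blk 15, set 1) → L1-HIT  vc=[]
3: 0x3c (blk 15, set 1) → L1-HIT  vc=[]
4: 0xd (blk 3, set 1) → MISS  vc=[15]
5: 0x3c (blk 15, set 1) → VC-HIT  vc=[3]
6: 0xd (blk 3, set 1) → VC-HIT  vc=[15]
7: 0x3c (blk 15, set 1) → VC-HIT  vc=[3]
8: 0xc (blk 3, set 1) → VC-HIT  vc=[15]
9: 0xf (blk 3, set 1) → L1-HIT  vc=[15]
10: 0x3e (blk 15, set 1) → VC-HIT  vc=[3]
11: 0x3e (blk 15, set 1) → L1-HIT  vc=[3]
12: 0xe (blk 3, set 1) → VC-HIT  vc=[15]
13: 0xc (blk 3, set 1) → L1-HIT  vc=[15]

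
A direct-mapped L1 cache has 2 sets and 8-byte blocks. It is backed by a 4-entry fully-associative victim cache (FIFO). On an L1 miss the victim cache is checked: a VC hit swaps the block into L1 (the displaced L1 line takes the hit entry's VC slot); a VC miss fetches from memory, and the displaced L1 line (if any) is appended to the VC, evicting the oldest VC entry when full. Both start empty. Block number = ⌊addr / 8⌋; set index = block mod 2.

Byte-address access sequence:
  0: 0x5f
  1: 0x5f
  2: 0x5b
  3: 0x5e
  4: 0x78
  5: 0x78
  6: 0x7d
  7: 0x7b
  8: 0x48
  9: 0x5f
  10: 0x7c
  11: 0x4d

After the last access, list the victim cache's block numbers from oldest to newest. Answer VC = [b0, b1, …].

VC = [15, 11]

#0 0x5f→b11/s1 MISS; vc=[]
#1 0x5f→b11/s1 L1-HIT; vc=[]
#2 0x5b→b11/s1 L1-HIT; vc=[]
#3 0x5e→b11/s1 L1-HIT; vc=[]
#4 0x78→b15/s1 MISS; vc=[11]
#5 0x78→b15/s1 L1-HIT; vc=[11]
#6 0x7d→b15/s1 L1-HIT; vc=[11]
#7 0x7b→b15/s1 L1-HIT; vc=[11]
#8 0x48→b9/s1 MISS; vc=[11,15]
#9 0x5f→b11/s1 VC-HIT; vc=[9,15]
#10 0x7c→b15/s1 VC-HIT; vc=[9,11]
#11 0x4d→b9/s1 VC-HIT; vc=[15,11]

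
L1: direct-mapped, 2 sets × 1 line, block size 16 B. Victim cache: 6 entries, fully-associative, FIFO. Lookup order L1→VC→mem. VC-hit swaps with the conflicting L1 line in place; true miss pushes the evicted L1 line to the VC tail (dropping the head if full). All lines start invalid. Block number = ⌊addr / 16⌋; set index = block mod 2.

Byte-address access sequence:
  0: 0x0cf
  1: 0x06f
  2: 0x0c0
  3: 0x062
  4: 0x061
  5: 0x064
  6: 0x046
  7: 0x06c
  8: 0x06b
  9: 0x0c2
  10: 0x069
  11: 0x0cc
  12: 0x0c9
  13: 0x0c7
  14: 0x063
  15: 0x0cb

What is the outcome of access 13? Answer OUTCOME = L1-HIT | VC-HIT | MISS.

  [0] addr=0xcf blk=12 s=0: MISS | VC []
  [1] addr=0x6f blk=6 s=0: MISS | VC [12]
  [2] addr=0xc0 blk=12 s=0: VC-HIT | VC [6]
  [3] addr=0x62 blk=6 s=0: VC-HIT | VC [12]
  [4] addr=0x61 blk=6 s=0: L1-HIT | VC [12]
  [5] addr=0x64 blk=6 s=0: L1-HIT | VC [12]
  [6] addr=0x46 blk=4 s=0: MISS | VC [12, 6]
  [7] addr=0x6c blk=6 s=0: VC-HIT | VC [12, 4]
  [8] addr=0x6b blk=6 s=0: L1-HIT | VC [12, 4]
  [9] addr=0xc2 blk=12 s=0: VC-HIT | VC [6, 4]
  [10] addr=0x69 blk=6 s=0: VC-HIT | VC [12, 4]
  [11] addr=0xcc blk=12 s=0: VC-HIT | VC [6, 4]
  [12] addr=0xc9 blk=12 s=0: L1-HIT | VC [6, 4]
  [13] addr=0xc7 blk=12 s=0: L1-HIT | VC [6, 4]
  [14] addr=0x63 blk=6 s=0: VC-HIT | VC [12, 4]
  [15] addr=0xcb blk=12 s=0: VC-HIT | VC [6, 4]

OUTCOME = L1-HIT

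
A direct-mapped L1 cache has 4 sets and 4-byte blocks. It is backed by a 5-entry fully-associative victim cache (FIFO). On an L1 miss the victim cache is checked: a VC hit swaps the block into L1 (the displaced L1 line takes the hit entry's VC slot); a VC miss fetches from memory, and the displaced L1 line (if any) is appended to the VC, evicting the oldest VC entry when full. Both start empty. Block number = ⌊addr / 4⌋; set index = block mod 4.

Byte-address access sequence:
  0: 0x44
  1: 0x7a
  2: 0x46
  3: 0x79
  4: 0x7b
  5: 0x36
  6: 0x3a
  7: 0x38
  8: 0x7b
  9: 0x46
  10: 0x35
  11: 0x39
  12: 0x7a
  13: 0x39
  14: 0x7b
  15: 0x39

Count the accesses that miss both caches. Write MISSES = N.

0: 0x44 (blk 17, set 1) → MISS  vc=[]
1: 0x7a (blk 30, set 2) → MISS  vc=[]
2: 0x46 (blk 17, set 1) → L1-HIT  vc=[]
3: 0x79 (blk 30, set 2) → L1-HIT  vc=[]
4: 0x7b (blk 30, set 2) → L1-HIT  vc=[]
5: 0x36 (blk 13, set 1) → MISS  vc=[17]
6: 0x3a (blk 14, set 2) → MISS  vc=[17, 30]
7: 0x38 (blk 14, set 2) → L1-HIT  vc=[17, 30]
8: 0x7b (blk 30, set 2) → VC-HIT  vc=[17, 14]
9: 0x46 (blk 17, set 1) → VC-HIT  vc=[13, 14]
10: 0x35 (blk 13, set 1) → VC-HIT  vc=[17, 14]
11: 0x39 (blk 14, set 2) → VC-HIT  vc=[17, 30]
12: 0x7a (blk 30, set 2) → VC-HIT  vc=[17, 14]
13: 0x39 (blk 14, set 2) → VC-HIT  vc=[17, 30]
14: 0x7b (blk 30, set 2) → VC-HIT  vc=[17, 14]
15: 0x39 (blk 14, set 2) → VC-HIT  vc=[17, 30]

MISSES = 4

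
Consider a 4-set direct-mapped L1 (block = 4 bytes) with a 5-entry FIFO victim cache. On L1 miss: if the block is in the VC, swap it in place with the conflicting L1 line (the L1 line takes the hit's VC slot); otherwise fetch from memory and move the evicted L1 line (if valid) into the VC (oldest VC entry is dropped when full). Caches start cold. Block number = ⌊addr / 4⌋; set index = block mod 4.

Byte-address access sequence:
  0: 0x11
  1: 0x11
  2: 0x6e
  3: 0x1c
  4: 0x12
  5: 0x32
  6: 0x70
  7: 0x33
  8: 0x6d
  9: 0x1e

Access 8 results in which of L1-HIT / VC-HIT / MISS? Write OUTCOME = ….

  [0] addr=0x11 blk=4 s=0: MISS | VC []
  [1] addr=0x11 blk=4 s=0: L1-HIT | VC []
  [2] addr=0x6e blk=27 s=3: MISS | VC []
  [3] addr=0x1c blk=7 s=3: MISS | VC [27]
  [4] addr=0x12 blk=4 s=0: L1-HIT | VC [27]
  [5] addr=0x32 blk=12 s=0: MISS | VC [27, 4]
  [6] addr=0x70 blk=28 s=0: MISS | VC [27, 4, 12]
  [7] addr=0x33 blk=12 s=0: VC-HIT | VC [27, 4, 28]
  [8] addr=0x6d blk=27 s=3: VC-HIT | VC [7, 4, 28]
  [9] addr=0x1e blk=7 s=3: VC-HIT | VC [27, 4, 28]

OUTCOME = VC-HIT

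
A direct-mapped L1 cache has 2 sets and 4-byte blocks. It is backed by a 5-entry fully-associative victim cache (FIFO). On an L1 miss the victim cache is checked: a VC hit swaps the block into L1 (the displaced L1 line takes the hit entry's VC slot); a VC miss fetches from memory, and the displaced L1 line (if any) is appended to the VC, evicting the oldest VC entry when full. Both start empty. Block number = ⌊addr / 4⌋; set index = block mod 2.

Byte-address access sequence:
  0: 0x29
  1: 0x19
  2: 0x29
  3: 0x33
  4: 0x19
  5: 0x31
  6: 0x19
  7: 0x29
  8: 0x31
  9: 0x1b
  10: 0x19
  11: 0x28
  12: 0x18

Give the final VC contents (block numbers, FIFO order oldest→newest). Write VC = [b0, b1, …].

VC = [10, 12]

#0 0x29→b10/s0 MISS; vc=[]
#1 0x19→b6/s0 MISS; vc=[10]
#2 0x29→b10/s0 VC-HIT; vc=[6]
#3 0x33→b12/s0 MISS; vc=[6,10]
#4 0x19→b6/s0 VC-HIT; vc=[12,10]
#5 0x31→b12/s0 VC-HIT; vc=[6,10]
#6 0x19→b6/s0 VC-HIT; vc=[12,10]
#7 0x29→b10/s0 VC-HIT; vc=[12,6]
#8 0x31→b12/s0 VC-HIT; vc=[10,6]
#9 0x1b→b6/s0 VC-HIT; vc=[10,12]
#10 0x19→b6/s0 L1-HIT; vc=[10,12]
#11 0x28→b10/s0 VC-HIT; vc=[6,12]
#12 0x18→b6/s0 VC-HIT; vc=[10,12]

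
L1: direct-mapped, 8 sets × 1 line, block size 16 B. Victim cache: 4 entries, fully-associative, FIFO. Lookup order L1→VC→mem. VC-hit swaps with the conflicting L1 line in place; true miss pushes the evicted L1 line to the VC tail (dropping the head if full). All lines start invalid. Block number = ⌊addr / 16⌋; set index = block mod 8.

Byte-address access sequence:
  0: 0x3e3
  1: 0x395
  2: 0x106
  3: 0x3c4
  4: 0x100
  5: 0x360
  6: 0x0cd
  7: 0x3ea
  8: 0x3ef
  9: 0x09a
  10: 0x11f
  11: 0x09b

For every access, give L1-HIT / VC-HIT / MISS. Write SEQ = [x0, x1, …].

#0 0x3e3→b62/s6 MISS; vc=[]
#1 0x395→b57/s1 MISS; vc=[]
#2 0x106→b16/s0 MISS; vc=[]
#3 0x3c4→b60/s4 MISS; vc=[]
#4 0x100→b16/s0 L1-HIT; vc=[]
#5 0x360→b54/s6 MISS; vc=[62]
#6 0xcd→b12/s4 MISS; vc=[62,60]
#7 0x3ea→b62/s6 VC-HIT; vc=[54,60]
#8 0x3ef→b62/s6 L1-HIT; vc=[54,60]
#9 0x9a→b9/s1 MISS; vc=[54,60,57]
#10 0x11f→b17/s1 MISS; vc=[54,60,57,9]
#11 0x9b→b9/s1 VC-HIT; vc=[54,60,57,17]

SEQ = [MISS, MISS, MISS, MISS, L1-HIT, MISS, MISS, VC-HIT, L1-HIT, MISS, MISS, VC-HIT]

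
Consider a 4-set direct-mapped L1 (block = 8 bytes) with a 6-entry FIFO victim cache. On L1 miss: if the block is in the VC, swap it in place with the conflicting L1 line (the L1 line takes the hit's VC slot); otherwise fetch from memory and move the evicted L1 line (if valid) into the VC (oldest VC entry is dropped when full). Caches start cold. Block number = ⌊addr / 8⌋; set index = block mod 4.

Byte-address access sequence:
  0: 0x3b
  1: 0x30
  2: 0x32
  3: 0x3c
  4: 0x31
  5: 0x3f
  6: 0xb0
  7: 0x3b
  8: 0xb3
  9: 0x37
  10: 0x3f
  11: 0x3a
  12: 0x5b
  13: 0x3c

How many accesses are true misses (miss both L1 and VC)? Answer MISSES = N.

MISSES = 4

#0 0x3b→b7/s3 MISS; vc=[]
#1 0x30→b6/s2 MISS; vc=[]
#2 0x32→b6/s2 L1-HIT; vc=[]
#3 0x3c→b7/s3 L1-HIT; vc=[]
#4 0x31→b6/s2 L1-HIT; vc=[]
#5 0x3f→b7/s3 L1-HIT; vc=[]
#6 0xb0→b22/s2 MISS; vc=[6]
#7 0x3b→b7/s3 L1-HIT; vc=[6]
#8 0xb3→b22/s2 L1-HIT; vc=[6]
#9 0x37→b6/s2 VC-HIT; vc=[22]
#10 0x3f→b7/s3 L1-HIT; vc=[22]
#11 0x3a→b7/s3 L1-HIT; vc=[22]
#12 0x5b→b11/s3 MISS; vc=[22,7]
#13 0x3c→b7/s3 VC-HIT; vc=[22,11]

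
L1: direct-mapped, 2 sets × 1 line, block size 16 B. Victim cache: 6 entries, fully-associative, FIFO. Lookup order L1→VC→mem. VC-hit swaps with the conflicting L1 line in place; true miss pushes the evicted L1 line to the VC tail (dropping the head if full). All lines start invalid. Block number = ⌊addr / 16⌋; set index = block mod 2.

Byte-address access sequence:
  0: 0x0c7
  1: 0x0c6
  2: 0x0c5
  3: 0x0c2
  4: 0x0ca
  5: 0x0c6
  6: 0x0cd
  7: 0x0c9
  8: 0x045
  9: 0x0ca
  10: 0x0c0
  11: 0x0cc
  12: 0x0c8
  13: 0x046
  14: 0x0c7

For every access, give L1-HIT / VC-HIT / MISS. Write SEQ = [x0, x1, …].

0: 0xc7 (blk 12, set 0) → MISS  vc=[]
1: 0xc6 (blk 12, set 0) → L1-HIT  vc=[]
2: 0xc5 (blk 12, set 0) → L1-HIT  vc=[]
3: 0xc2 (blk 12, set 0) → L1-HIT  vc=[]
4: 0xca (blk 12, set 0) → L1-HIT  vc=[]
5: 0xc6 (blk 12, set 0) → L1-HIT  vc=[]
6: 0xcd (blk 12, set 0) → L1-HIT  vc=[]
7: 0xc9 (blk 12, set 0) → L1-HIT  vc=[]
8: 0x45 (blk 4, set 0) → MISS  vc=[12]
9: 0xca (blk 12, set 0) → VC-HIT  vc=[4]
10: 0xc0 (blk 12, set 0) → L1-HIT  vc=[4]
11: 0xcc (blk 12, set 0) → L1-HIT  vc=[4]
12: 0xc8 (blk 12, set 0) → L1-HIT  vc=[4]
13: 0x46 (blk 4, set 0) → VC-HIT  vc=[12]
14: 0xc7 (blk 12, set 0) → VC-HIT  vc=[4]

SEQ = [MISS, L1-HIT, L1-HIT, L1-HIT, L1-HIT, L1-HIT, L1-HIT, L1-HIT, MISS, VC-HIT, L1-HIT, L1-HIT, L1-HIT, VC-HIT, VC-HIT]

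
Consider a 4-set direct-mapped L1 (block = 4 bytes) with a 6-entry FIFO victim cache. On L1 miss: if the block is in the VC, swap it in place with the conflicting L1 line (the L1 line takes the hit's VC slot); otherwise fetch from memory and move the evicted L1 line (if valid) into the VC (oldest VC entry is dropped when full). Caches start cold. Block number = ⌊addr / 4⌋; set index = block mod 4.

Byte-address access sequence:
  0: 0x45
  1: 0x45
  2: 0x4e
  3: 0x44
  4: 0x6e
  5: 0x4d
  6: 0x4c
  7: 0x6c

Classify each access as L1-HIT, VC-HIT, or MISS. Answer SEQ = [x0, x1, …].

SEQ = [MISS, L1-HIT, MISS, L1-HIT, MISS, VC-HIT, L1-HIT, VC-HIT]

0: 0x45 (blk 17, set 1) → MISS  vc=[]
1: 0x45 (blk 17, set 1) → L1-HIT  vc=[]
2: 0x4e (blk 19, set 3) → MISS  vc=[]
3: 0x44 (blk 17, set 1) → L1-HIT  vc=[]
4: 0x6e (blk 27, set 3) → MISS  vc=[19]
5: 0x4d (blk 19, set 3) → VC-HIT  vc=[27]
6: 0x4c (blk 19, set 3) → L1-HIT  vc=[27]
7: 0x6c (blk 27, set 3) → VC-HIT  vc=[19]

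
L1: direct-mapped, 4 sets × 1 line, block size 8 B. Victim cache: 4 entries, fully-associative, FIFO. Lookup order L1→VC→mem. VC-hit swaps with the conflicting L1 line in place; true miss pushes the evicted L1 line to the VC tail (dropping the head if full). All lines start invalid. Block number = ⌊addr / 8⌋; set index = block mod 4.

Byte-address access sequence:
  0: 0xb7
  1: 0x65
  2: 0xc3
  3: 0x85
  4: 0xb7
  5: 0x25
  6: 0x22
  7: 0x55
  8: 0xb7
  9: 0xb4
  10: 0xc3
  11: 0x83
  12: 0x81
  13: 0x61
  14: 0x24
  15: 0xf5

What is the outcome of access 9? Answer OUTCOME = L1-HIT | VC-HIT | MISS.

  [0] addr=0xb7 blk=22 s=2: MISS | VC []
  [1] addr=0x65 blk=12 s=0: MISS | VC []
  [2] addr=0xc3 blk=24 s=0: MISS | VC [12]
  [3] addr=0x85 blk=16 s=0: MISS | VC [12, 24]
  [4] addr=0xb7 blk=22 s=2: L1-HIT | VC [12, 24]
  [5] addr=0x25 blk=4 s=0: MISS | VC [12, 24, 16]
  [6] addr=0x22 blk=4 s=0: L1-HIT | VC [12, 24, 16]
  [7] addr=0x55 blk=10 s=2: MISS | VC [12, 24, 16, 22]
  [8] addr=0xb7 blk=22 s=2: VC-HIT | VC [12, 24, 16, 10]
  [9] addr=0xb4 blk=22 s=2: L1-HIT | VC [12, 24, 16, 10]
  [10] addr=0xc3 blk=24 s=0: VC-HIT | VC [12, 4, 16, 10]
  [11] addr=0x83 blk=16 s=0: VC-HIT | VC [12, 4, 24, 10]
  [12] addr=0x81 blk=16 s=0: L1-HIT | VC [12, 4, 24, 10]
  [13] addr=0x61 blk=12 s=0: VC-HIT | VC [16, 4, 24, 10]
  [14] addr=0x24 blk=4 s=0: VC-HIT | VC [16, 12, 24, 10]
  [15] addr=0xf5 blk=30 s=2: MISS | VC [12, 24, 10, 22]

OUTCOME = L1-HIT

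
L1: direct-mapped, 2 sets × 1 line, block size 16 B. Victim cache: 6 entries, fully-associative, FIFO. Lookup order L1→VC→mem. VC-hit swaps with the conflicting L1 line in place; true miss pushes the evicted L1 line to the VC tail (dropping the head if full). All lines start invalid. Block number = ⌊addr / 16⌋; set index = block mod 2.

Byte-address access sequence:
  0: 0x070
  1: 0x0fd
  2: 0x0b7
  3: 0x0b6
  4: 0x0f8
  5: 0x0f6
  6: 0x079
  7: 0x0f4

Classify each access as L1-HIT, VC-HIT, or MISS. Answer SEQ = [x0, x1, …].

#0 0x70→b7/s1 MISS; vc=[]
#1 0xfd→b15/s1 MISS; vc=[7]
#2 0xb7→b11/s1 MISS; vc=[7,15]
#3 0xb6→b11/s1 L1-HIT; vc=[7,15]
#4 0xf8→b15/s1 VC-HIT; vc=[7,11]
#5 0xf6→b15/s1 L1-HIT; vc=[7,11]
#6 0x79→b7/s1 VC-HIT; vc=[15,11]
#7 0xf4→b15/s1 VC-HIT; vc=[7,11]

SEQ = [MISS, MISS, MISS, L1-HIT, VC-HIT, L1-HIT, VC-HIT, VC-HIT]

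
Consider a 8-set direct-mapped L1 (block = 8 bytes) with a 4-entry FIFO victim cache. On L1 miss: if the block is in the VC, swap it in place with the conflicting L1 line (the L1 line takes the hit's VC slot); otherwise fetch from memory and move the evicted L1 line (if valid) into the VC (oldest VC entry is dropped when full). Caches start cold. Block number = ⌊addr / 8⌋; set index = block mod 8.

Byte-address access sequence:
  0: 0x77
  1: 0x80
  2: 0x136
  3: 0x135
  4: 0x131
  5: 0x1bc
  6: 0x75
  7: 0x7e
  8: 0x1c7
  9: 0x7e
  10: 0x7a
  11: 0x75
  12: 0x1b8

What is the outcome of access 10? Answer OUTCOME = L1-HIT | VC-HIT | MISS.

OUTCOME = L1-HIT

#0 0x77→b14/s6 MISS; vc=[]
#1 0x80→b16/s0 MISS; vc=[]
#2 0x136→b38/s6 MISS; vc=[14]
#3 0x135→b38/s6 L1-HIT; vc=[14]
#4 0x131→b38/s6 L1-HIT; vc=[14]
#5 0x1bc→b55/s7 MISS; vc=[14]
#6 0x75→b14/s6 VC-HIT; vc=[38]
#7 0x7e→b15/s7 MISS; vc=[38,55]
#8 0x1c7→b56/s0 MISS; vc=[38,55,16]
#9 0x7e→b15/s7 L1-HIT; vc=[38,55,16]
#10 0x7a→b15/s7 L1-HIT; vc=[38,55,16]
#11 0x75→b14/s6 L1-HIT; vc=[38,55,16]
#12 0x1b8→b55/s7 VC-HIT; vc=[38,15,16]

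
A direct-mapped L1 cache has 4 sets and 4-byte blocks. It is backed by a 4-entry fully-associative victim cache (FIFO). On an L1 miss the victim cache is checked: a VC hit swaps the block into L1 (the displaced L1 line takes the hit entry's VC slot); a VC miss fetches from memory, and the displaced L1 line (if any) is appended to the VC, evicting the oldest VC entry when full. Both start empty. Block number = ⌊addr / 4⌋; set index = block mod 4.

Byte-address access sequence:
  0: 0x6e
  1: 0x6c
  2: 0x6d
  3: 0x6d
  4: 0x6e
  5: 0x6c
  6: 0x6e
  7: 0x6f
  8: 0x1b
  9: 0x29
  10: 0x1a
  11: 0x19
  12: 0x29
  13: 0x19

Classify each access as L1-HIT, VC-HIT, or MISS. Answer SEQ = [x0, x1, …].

SEQ = [MISS, L1-HIT, L1-HIT, L1-HIT, L1-HIT, L1-HIT, L1-HIT, L1-HIT, MISS, MISS, VC-HIT, L1-HIT, VC-HIT, VC-HIT]

  [0] addr=0x6e blk=27 s=3: MISS | VC []
  [1] addr=0x6c blk=27 s=3: L1-HIT | VC []
  [2] addr=0x6d blk=27 s=3: L1-HIT | VC []
  [3] addr=0x6d blk=27 s=3: L1-HIT | VC []
  [4] addr=0x6e blk=27 s=3: L1-HIT | VC []
  [5] addr=0x6c blk=27 s=3: L1-HIT | VC []
  [6] addr=0x6e blk=27 s=3: L1-HIT | VC []
  [7] addr=0x6f blk=27 s=3: L1-HIT | VC []
  [8] addr=0x1b blk=6 s=2: MISS | VC []
  [9] addr=0x29 blk=10 s=2: MISS | VC [6]
  [10] addr=0x1a blk=6 s=2: VC-HIT | VC [10]
  [11] addr=0x19 blk=6 s=2: L1-HIT | VC [10]
  [12] addr=0x29 blk=10 s=2: VC-HIT | VC [6]
  [13] addr=0x19 blk=6 s=2: VC-HIT | VC [10]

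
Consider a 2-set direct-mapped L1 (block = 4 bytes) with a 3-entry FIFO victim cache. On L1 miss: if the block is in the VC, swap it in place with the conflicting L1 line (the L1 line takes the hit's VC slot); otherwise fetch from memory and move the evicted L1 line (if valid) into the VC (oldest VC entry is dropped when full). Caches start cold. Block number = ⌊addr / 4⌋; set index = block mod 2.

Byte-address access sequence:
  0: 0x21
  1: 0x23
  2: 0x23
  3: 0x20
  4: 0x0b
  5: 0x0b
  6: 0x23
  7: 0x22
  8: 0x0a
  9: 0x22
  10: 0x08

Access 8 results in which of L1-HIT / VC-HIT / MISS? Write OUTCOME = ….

OUTCOME = VC-HIT

  [0] addr=0x21 blk=8 s=0: MISS | VC []
  [1] addr=0x23 blk=8 s=0: L1-HIT | VC []
  [2] addr=0x23 blk=8 s=0: L1-HIT | VC []
  [3] addr=0x20 blk=8 s=0: L1-HIT | VC []
  [4] addr=0xb blk=2 s=0: MISS | VC [8]
  [5] addr=0xb blk=2 s=0: L1-HIT | VC [8]
  [6] addr=0x23 blk=8 s=0: VC-HIT | VC [2]
  [7] addr=0x22 blk=8 s=0: L1-HIT | VC [2]
  [8] addr=0xa blk=2 s=0: VC-HIT | VC [8]
  [9] addr=0x22 blk=8 s=0: VC-HIT | VC [2]
  [10] addr=0x8 blk=2 s=0: VC-HIT | VC [8]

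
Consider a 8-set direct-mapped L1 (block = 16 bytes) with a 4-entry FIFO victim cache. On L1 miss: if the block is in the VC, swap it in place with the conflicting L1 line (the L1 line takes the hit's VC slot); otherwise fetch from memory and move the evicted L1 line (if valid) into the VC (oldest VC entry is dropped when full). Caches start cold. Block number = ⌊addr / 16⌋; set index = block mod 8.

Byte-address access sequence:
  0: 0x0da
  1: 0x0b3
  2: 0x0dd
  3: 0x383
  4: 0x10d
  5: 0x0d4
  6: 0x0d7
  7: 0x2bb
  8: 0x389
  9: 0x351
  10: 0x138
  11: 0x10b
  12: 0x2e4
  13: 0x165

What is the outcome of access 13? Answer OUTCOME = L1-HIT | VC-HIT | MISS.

OUTCOME = MISS

0: 0xda (blk 13, set 5) → MISS  vc=[]
1: 0xb3 (blk 11, set 3) → MISS  vc=[]
2: 0xdd (blk 13, set 5) → L1-HIT  vc=[]
3: 0x383 (blk 56, set 0) → MISS  vc=[]
4: 0x10d (blk 16, set 0) → MISS  vc=[56]
5: 0xd4 (blk 13, set 5) → L1-HIT  vc=[56]
6: 0xd7 (blk 13, set 5) → L1-HIT  vc=[56]
7: 0x2bb (blk 43, set 3) → MISS  vc=[56, 11]
8: 0x389 (blk 56, set 0) → VC-HIT  vc=[16, 11]
9: 0x351 (blk 53, set 5) → MISS  vc=[16, 11, 13]
10: 0x138 (blk 19, set 3) → MISS  vc=[16, 11, 13, 43]
11: 0x10b (blk 16, set 0) → VC-HIT  vc=[56, 11, 13, 43]
12: 0x2e4 (blk 46, set 6) → MISS  vc=[56, 11, 13, 43]
13: 0x165 (blk 22, set 6) → MISS  vc=[11, 13, 43, 46]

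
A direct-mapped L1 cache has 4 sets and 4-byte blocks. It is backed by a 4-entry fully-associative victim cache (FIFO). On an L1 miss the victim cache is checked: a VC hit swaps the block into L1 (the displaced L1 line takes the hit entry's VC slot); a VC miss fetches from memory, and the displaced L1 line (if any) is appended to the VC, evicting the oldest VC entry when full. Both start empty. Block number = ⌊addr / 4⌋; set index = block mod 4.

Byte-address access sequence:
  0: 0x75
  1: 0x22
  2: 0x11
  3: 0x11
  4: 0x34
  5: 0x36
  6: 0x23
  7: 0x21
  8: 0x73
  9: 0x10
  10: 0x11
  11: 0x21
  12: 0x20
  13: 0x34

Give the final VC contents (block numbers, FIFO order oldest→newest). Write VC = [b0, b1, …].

  [0] addr=0x75 blk=29 s=1: MISS | VC []
  [1] addr=0x22 blk=8 s=0: MISS | VC []
  [2] addr=0x11 blk=4 s=0: MISS | VC [8]
  [3] addr=0x11 blk=4 s=0: L1-HIT | VC [8]
  [4] addr=0x34 blk=13 s=1: MISS | VC [8, 29]
  [5] addr=0x36 blk=13 s=1: L1-HIT | VC [8, 29]
  [6] addr=0x23 blk=8 s=0: VC-HIT | VC [4, 29]
  [7] addr=0x21 blk=8 s=0: L1-HIT | VC [4, 29]
  [8] addr=0x73 blk=28 s=0: MISS | VC [4, 29, 8]
  [9] addr=0x10 blk=4 s=0: VC-HIT | VC [28, 29, 8]
  [10] addr=0x11 blk=4 s=0: L1-HIT | VC [28, 29, 8]
  [11] addr=0x21 blk=8 s=0: VC-HIT | VC [28, 29, 4]
  [12] addr=0x20 blk=8 s=0: L1-HIT | VC [28, 29, 4]
  [13] addr=0x34 blk=13 s=1: L1-HIT | VC [28, 29, 4]

VC = [28, 29, 4]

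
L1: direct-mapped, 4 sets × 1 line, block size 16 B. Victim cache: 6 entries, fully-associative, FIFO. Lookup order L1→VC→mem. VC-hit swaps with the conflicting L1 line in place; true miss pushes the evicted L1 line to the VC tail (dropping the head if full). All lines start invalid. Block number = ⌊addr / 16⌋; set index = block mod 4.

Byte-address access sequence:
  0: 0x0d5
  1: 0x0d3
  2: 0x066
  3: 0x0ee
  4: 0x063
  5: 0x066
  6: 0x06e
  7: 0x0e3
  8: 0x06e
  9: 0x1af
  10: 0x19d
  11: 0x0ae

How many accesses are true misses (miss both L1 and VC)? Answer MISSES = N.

#0 0xd5→b13/s1 MISS; vc=[]
#1 0xd3→b13/s1 L1-HIT; vc=[]
#2 0x66→b6/s2 MISS; vc=[]
#3 0xee→b14/s2 MISS; vc=[6]
#4 0x63→b6/s2 VC-HIT; vc=[14]
#5 0x66→b6/s2 L1-HIT; vc=[14]
#6 0x6e→b6/s2 L1-HIT; vc=[14]
#7 0xe3→b14/s2 VC-HIT; vc=[6]
#8 0x6e→b6/s2 VC-HIT; vc=[14]
#9 0x1af→b26/s2 MISS; vc=[14,6]
#10 0x19d→b25/s1 MISS; vc=[14,6,13]
#11 0xae→b10/s2 MISS; vc=[14,6,13,26]

MISSES = 6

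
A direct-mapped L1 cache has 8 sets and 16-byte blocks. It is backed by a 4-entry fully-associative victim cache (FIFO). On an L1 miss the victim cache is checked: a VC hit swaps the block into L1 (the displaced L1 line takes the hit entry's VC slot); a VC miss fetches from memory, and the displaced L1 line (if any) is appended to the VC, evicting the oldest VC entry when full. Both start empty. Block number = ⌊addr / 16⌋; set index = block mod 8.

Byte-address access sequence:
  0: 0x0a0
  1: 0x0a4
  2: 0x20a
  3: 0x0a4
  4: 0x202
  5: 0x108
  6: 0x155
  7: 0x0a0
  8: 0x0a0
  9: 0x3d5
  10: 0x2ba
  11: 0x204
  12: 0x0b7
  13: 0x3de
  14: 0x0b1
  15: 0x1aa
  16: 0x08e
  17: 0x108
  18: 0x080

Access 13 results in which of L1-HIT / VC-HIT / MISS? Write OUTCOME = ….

0: 0xa0 (blk 10, set 2) → MISS  vc=[]
1: 0xa4 (blk 10, set 2) → L1-HIT  vc=[]
2: 0x20a (blk 32, set 0) → MISS  vc=[]
3: 0xa4 (blk 10, set 2) → L1-HIT  vc=[]
4: 0x202 (blk 32, set 0) → L1-HIT  vc=[]
5: 0x108 (blk 16, set 0) → MISS  vc=[32]
6: 0x155 (blk 21, set 5) → MISS  vc=[32]
7: 0xa0 (blk 10, set 2) → L1-HIT  vc=[32]
8: 0xa0 (blk 10, set 2) → L1-HIT  vc=[32]
9: 0x3d5 (blk 61, set 5) → MISS  vc=[32, 21]
10: 0x2ba (blk 43, set 3) → MISS  vc=[32, 21]
11: 0x204 (blk 32, set 0) → VC-HIT  vc=[16, 21]
12: 0xb7 (blk 11, set 3) → MISS  vc=[16, 21, 43]
13: 0x3de (blk 61, set 5) → L1-HIT  vc=[16, 21, 43]
14: 0xb1 (blk 11, set 3) → L1-HIT  vc=[16, 21, 43]
15: 0x1aa (blk 26, set 2) → MISS  vc=[16, 21, 43, 10]
16: 0x8e (blk 8, set 0) → MISS  vc=[21, 43, 10, 32]
17: 0x108 (blk 16, set 0) → MISS  vc=[43, 10, 32, 8]
18: 0x80 (blk 8, set 0) → VC-HIT  vc=[43, 10, 32, 16]

OUTCOME = L1-HIT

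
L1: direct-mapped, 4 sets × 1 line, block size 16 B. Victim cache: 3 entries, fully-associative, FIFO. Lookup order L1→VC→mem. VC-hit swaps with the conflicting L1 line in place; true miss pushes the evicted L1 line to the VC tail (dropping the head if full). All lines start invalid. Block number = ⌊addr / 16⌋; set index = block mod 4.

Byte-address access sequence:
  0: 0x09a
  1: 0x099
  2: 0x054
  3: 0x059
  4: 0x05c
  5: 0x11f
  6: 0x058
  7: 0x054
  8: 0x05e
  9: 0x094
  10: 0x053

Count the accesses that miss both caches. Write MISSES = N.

0: 0x9a (blk 9, set 1) → MISS  vc=[]
1: 0x99 (blk 9, set 1) → L1-HIT  vc=[]
2: 0x54 (blk 5, set 1) → MISS  vc=[9]
3: 0x59 (blk 5, set 1) → L1-HIT  vc=[9]
4: 0x5c (blk 5, set 1) → L1-HIT  vc=[9]
5: 0x11f (blk 17, set 1) → MISS  vc=[9, 5]
6: 0x58 (blk 5, set 1) → VC-HIT  vc=[9, 17]
7: 0x54 (blk 5, set 1) → L1-HIT  vc=[9, 17]
8: 0x5e (blk 5, set 1) → L1-HIT  vc=[9, 17]
9: 0x94 (blk 9, set 1) → VC-HIT  vc=[5, 17]
10: 0x53 (blk 5, set 1) → VC-HIT  vc=[9, 17]

MISSES = 3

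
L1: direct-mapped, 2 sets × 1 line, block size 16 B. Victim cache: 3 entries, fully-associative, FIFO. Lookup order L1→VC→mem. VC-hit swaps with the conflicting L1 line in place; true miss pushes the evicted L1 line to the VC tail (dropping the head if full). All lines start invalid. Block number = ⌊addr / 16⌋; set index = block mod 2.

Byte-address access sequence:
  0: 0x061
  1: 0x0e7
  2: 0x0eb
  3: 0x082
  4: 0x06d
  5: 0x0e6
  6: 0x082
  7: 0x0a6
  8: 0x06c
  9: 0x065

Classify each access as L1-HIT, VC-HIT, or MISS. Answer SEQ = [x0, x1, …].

SEQ = [MISS, MISS, L1-HIT, MISS, VC-HIT, VC-HIT, VC-HIT, MISS, VC-HIT, L1-HIT]

#0 0x61→b6/s0 MISS; vc=[]
#1 0xe7→b14/s0 MISS; vc=[6]
#2 0xeb→b14/s0 L1-HIT; vc=[6]
#3 0x82→b8/s0 MISS; vc=[6,14]
#4 0x6d→b6/s0 VC-HIT; vc=[8,14]
#5 0xe6→b14/s0 VC-HIT; vc=[8,6]
#6 0x82→b8/s0 VC-HIT; vc=[14,6]
#7 0xa6→b10/s0 MISS; vc=[14,6,8]
#8 0x6c→b6/s0 VC-HIT; vc=[14,10,8]
#9 0x65→b6/s0 L1-HIT; vc=[14,10,8]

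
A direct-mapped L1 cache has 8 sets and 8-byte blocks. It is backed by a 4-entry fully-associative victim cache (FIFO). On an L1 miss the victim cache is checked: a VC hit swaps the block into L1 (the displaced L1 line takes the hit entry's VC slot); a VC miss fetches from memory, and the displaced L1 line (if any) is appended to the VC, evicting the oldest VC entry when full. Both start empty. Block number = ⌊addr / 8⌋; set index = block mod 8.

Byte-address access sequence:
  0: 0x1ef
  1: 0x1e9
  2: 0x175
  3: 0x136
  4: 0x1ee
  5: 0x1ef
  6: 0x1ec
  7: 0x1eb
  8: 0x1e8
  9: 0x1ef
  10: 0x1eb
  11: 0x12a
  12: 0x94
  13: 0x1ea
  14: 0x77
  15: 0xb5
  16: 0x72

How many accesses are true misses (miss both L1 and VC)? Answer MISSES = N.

0: 0x1ef (blk 61, set 5) → MISS  vc=[]
1: 0x1e9 (blk 61, set 5) → L1-HIT  vc=[]
2: 0x175 (blk 46, set 6) → MISS  vc=[]
3: 0x136 (blk 38, set 6) → MISS  vc=[46]
4: 0x1ee (blk 61, set 5) → L1-HIT  vc=[46]
5: 0x1ef (blk 61, set 5) → L1-HIT  vc=[46]
6: 0x1ec (blk 61, set 5) → L1-HIT  vc=[46]
7: 0x1eb (blk 61, set 5) → L1-HIT  vc=[46]
8: 0x1e8 (blk 61, set 5) → L1-HIT  vc=[46]
9: 0x1ef (blk 61, set 5) → L1-HIT  vc=[46]
10: 0x1eb (blk 61, set 5) → L1-HIT  vc=[46]
11: 0x12a (blk 37, set 5) → MISS  vc=[46, 61]
12: 0x94 (blk 18, set 2) → MISS  vc=[46, 61]
13: 0x1ea (blk 61, set 5) → VC-HIT  vc=[46, 37]
14: 0x77 (blk 14, set 6) → MISS  vc=[46, 37, 38]
15: 0xb5 (blk 22, set 6) → MISS  vc=[46, 37, 38, 14]
16: 0x72 (blk 14, set 6) → VC-HIT  vc=[46, 37, 38, 22]

MISSES = 7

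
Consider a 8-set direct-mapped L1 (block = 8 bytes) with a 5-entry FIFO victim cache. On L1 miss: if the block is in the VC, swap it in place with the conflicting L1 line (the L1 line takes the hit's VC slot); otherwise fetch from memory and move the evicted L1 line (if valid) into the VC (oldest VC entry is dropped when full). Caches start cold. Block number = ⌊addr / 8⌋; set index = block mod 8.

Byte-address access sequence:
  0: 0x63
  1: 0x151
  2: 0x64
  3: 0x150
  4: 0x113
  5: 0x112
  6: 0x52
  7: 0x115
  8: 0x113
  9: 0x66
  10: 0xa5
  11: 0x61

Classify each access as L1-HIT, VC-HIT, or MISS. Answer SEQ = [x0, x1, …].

SEQ = [MISS, MISS, L1-HIT, L1-HIT, MISS, L1-HIT, MISS, VC-HIT, L1-HIT, L1-HIT, MISS, VC-HIT]

#0 0x63→b12/s4 MISS; vc=[]
#1 0x151→b42/s2 MISS; vc=[]
#2 0x64→b12/s4 L1-HIT; vc=[]
#3 0x150→b42/s2 L1-HIT; vc=[]
#4 0x113→b34/s2 MISS; vc=[42]
#5 0x112→b34/s2 L1-HIT; vc=[42]
#6 0x52→b10/s2 MISS; vc=[42,34]
#7 0x115→b34/s2 VC-HIT; vc=[42,10]
#8 0x113→b34/s2 L1-HIT; vc=[42,10]
#9 0x66→b12/s4 L1-HIT; vc=[42,10]
#10 0xa5→b20/s4 MISS; vc=[42,10,12]
#11 0x61→b12/s4 VC-HIT; vc=[42,10,20]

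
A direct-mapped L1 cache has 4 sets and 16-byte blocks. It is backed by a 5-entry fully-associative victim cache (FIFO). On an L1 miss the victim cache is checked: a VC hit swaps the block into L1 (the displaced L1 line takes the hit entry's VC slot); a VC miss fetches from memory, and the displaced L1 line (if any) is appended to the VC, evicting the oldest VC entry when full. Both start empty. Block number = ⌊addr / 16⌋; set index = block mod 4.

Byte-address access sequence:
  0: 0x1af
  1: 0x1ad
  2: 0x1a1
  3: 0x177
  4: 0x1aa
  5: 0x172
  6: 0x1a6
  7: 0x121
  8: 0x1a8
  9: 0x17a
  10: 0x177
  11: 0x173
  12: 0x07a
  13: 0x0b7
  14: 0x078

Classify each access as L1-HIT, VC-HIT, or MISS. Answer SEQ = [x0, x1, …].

0: 0x1af (blk 26, set 2) → MISS  vc=[]
1: 0x1ad (blk 26, set 2) → L1-HIT  vc=[]
2: 0x1a1 (blk 26, set 2) → L1-HIT  vc=[]
3: 0x177 (blk 23, set 3) → MISS  vc=[]
4: 0x1aa (blk 26, set 2) → L1-HIT  vc=[]
5: 0x172 (blk 23, set 3) → L1-HIT  vc=[]
6: 0x1a6 (blk 26, set 2) → L1-HIT  vc=[]
7: 0x121 (blk 18, set 2) → MISS  vc=[26]
8: 0x1a8 (blk 26, set 2) → VC-HIT  vc=[18]
9: 0x17a (blk 23, set 3) → L1-HIT  vc=[18]
10: 0x177 (blk 23, set 3) → L1-HIT  vc=[18]
11: 0x173 (blk 23, set 3) → L1-HIT  vc=[18]
12: 0x7a (blk 7, set 3) → MISS  vc=[18, 23]
13: 0xb7 (blk 11, set 3) → MISS  vc=[18, 23, 7]
14: 0x78 (blk 7, set 3) → VC-HIT  vc=[18, 23, 11]

SEQ = [MISS, L1-HIT, L1-HIT, MISS, L1-HIT, L1-HIT, L1-HIT, MISS, VC-HIT, L1-HIT, L1-HIT, L1-HIT, MISS, MISS, VC-HIT]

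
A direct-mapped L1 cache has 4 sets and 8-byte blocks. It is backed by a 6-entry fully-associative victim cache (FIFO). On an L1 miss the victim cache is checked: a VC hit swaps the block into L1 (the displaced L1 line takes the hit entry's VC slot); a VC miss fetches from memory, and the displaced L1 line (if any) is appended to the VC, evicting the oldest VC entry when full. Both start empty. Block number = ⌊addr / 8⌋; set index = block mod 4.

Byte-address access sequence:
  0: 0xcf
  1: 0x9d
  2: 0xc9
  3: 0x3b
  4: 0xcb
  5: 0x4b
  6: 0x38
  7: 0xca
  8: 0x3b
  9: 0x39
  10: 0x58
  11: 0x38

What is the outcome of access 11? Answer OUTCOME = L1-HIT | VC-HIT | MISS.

OUTCOME = VC-HIT

  [0] addr=0xcf blk=25 s=1: MISS | VC []
  [1] addr=0x9d blk=19 s=3: MISS | VC []
  [2] addr=0xc9 blk=25 s=1: L1-HIT | VC []
  [3] addr=0x3b blk=7 s=3: MISS | VC [19]
  [4] addr=0xcb blk=25 s=1: L1-HIT | VC [19]
  [5] addr=0x4b blk=9 s=1: MISS | VC [19, 25]
  [6] addr=0x38 blk=7 s=3: L1-HIT | VC [19, 25]
  [7] addr=0xca blk=25 s=1: VC-HIT | VC [19, 9]
  [8] addr=0x3b blk=7 s=3: L1-HIT | VC [19, 9]
  [9] addr=0x39 blk=7 s=3: L1-HIT | VC [19, 9]
  [10] addr=0x58 blk=11 s=3: MISS | VC [19, 9, 7]
  [11] addr=0x38 blk=7 s=3: VC-HIT | VC [19, 9, 11]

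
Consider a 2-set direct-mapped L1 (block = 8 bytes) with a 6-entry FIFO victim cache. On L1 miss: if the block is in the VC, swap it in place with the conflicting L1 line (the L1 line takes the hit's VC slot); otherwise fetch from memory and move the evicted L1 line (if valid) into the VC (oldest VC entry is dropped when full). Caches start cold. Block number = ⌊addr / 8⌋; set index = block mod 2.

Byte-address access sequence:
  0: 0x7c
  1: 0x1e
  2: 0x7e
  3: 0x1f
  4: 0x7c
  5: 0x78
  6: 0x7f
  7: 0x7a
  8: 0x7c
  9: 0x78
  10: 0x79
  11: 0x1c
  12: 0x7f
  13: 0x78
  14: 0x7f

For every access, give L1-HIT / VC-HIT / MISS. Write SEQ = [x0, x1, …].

  [0] addr=0x7c blk=15 s=1: MISS | VC []
  [1] addr=0x1e blk=3 s=1: MISS | VC [15]
  [2] addr=0x7e blk=15 s=1: VC-HIT | VC [3]
  [3] addr=0x1f blk=3 s=1: VC-HIT | VC [15]
  [4] addr=0x7c blk=15 s=1: VC-HIT | VC [3]
  [5] addr=0x78 blk=15 s=1: L1-HIT | VC [3]
  [6] addr=0x7f blk=15 s=1: L1-HIT | VC [3]
  [7] addr=0x7a blk=15 s=1: L1-HIT | VC [3]
  [8] addr=0x7c blk=15 s=1: L1-HIT | VC [3]
  [9] addr=0x78 blk=15 s=1: L1-HIT | VC [3]
  [10] addr=0x79 blk=15 s=1: L1-HIT | VC [3]
  [11] addr=0x1c blk=3 s=1: VC-HIT | VC [15]
  [12] addr=0x7f blk=15 s=1: VC-HIT | VC [3]
  [13] addr=0x78 blk=15 s=1: L1-HIT | VC [3]
  [14] addr=0x7f blk=15 s=1: L1-HIT | VC [3]

SEQ = [MISS, MISS, VC-HIT, VC-HIT, VC-HIT, L1-HIT, L1-HIT, L1-HIT, L1-HIT, L1-HIT, L1-HIT, VC-HIT, VC-HIT, L1-HIT, L1-HIT]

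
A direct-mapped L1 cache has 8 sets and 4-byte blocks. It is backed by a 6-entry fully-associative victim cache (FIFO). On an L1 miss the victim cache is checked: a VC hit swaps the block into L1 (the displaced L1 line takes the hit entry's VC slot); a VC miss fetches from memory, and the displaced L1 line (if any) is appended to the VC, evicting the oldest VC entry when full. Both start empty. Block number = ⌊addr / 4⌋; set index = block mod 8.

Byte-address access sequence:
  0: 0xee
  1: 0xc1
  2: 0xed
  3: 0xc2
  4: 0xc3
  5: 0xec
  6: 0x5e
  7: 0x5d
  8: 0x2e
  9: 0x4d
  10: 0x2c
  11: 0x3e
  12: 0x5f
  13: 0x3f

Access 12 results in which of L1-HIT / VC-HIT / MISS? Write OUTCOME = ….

0: 0xee (blk 59, set 3) → MISS  vc=[]
1: 0xc1 (blk 48, set 0) → MISS  vc=[]
2: 0xed (blk 59, set 3) → L1-HIT  vc=[]
3: 0xc2 (blk 48, set 0) → L1-HIT  vc=[]
4: 0xc3 (blk 48, set 0) → L1-HIT  vc=[]
5: 0xec (blk 59, set 3) → L1-HIT  vc=[]
6: 0x5e (blk 23, set 7) → MISS  vc=[]
7: 0x5d (blk 23, set 7) → L1-HIT  vc=[]
8: 0x2e (blk 11, set 3) → MISS  vc=[59]
9: 0x4d (blk 19, set 3) → MISS  vc=[59, 11]
10: 0x2c (blk 11, set 3) → VC-HIT  vc=[59, 19]
11: 0x3e (blk 15, set 7) → MISS  vc=[59, 19, 23]
12: 0x5f (blk 23, set 7) → VC-HIT  vc=[59, 19, 15]
13: 0x3f (blk 15, set 7) → VC-HIT  vc=[59, 19, 23]

OUTCOME = VC-HIT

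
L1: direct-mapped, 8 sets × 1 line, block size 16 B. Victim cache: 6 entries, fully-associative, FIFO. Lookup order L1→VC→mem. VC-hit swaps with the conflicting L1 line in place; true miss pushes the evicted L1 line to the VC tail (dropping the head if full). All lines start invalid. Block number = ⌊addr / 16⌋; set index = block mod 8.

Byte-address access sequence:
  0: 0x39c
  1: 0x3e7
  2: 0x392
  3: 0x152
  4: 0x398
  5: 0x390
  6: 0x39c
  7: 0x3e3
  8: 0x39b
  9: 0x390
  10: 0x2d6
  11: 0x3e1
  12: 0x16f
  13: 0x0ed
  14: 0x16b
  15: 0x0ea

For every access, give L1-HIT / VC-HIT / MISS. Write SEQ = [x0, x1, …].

  [0] addr=0x39c blk=57 s=1: MISS | VC []
  [1] addr=0x3e7 blk=62 s=6: MISS | VC []
  [2] addr=0x392 blk=57 s=1: L1-HIT | VC []
  [3] addr=0x152 blk=21 s=5: MISS | VC []
  [4] addr=0x398 blk=57 s=1: L1-HIT | VC []
  [5] addr=0x390 blk=57 s=1: L1-HIT | VC []
  [6] addr=0x39c blk=57 s=1: L1-HIT | VC []
  [7] addr=0x3e3 blk=62 s=6: L1-HIT | VC []
  [8] addr=0x39b blk=57 s=1: L1-HIT | VC []
  [9] addr=0x390 blk=57 s=1: L1-HIT | VC []
  [10] addr=0x2d6 blk=45 s=5: MISS | VC [21]
  [11] addr=0x3e1 blk=62 s=6: L1-HIT | VC [21]
  [12] addr=0x16f blk=22 s=6: MISS | VC [21, 62]
  [13] addr=0xed blk=14 s=6: MISS | VC [21, 62, 22]
  [14] addr=0x16b blk=22 s=6: VC-HIT | VC [21, 62, 14]
  [15] addr=0xea blk=14 s=6: VC-HIT | VC [21, 62, 22]

SEQ = [MISS, MISS, L1-HIT, MISS, L1-HIT, L1-HIT, L1-HIT, L1-HIT, L1-HIT, L1-HIT, MISS, L1-HIT, MISS, MISS, VC-HIT, VC-HIT]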